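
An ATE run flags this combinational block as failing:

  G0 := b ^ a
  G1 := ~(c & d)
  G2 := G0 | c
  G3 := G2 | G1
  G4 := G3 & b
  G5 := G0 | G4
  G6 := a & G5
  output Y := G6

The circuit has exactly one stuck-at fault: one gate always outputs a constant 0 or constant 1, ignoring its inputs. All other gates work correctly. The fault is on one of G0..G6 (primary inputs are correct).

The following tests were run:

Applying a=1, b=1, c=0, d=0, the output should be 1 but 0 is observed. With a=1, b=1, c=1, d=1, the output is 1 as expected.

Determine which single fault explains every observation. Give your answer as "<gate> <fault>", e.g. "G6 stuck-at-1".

Fault-free values for test 1 (a=1, b=1, c=0, d=0): G0=0, G1=1, G2=0, G3=1, G4=1, G5=1, G6=1, giving Y=1. Observed 0.
Test 1: faults giving observed 0 are {G1 stuck-at-0, G3 stuck-at-0, G4 stuck-at-0, G5 stuck-at-0, G6 stuck-at-0}.
Test 2 (a=1, b=1, c=1, d=1): fault-free G0=0, G1=0, G2=1, G3=1, G4=1, G5=1, G6=1 → 1; observed 1. Eliminates G3 stuck-at-0, G4 stuck-at-0, G5 stuck-at-0, G6 stuck-at-0.
Only G1 stuck-at-0 is consistent with every test.

G1 stuck-at-0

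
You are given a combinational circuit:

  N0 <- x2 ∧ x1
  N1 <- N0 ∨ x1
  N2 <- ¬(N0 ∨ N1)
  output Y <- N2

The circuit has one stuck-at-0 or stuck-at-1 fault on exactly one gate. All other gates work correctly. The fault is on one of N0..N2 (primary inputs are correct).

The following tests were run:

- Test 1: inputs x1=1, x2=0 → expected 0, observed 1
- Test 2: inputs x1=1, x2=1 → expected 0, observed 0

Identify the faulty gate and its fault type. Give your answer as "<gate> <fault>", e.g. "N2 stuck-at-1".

Fault-free values for test 1 (x1=1, x2=0): N0=0, N1=1, N2=0, giving Y=0. Observed 1.
Test 1: faults giving observed 1 are {N1 stuck-at-0, N2 stuck-at-1}.
Test 2 (x1=1, x2=1): fault-free N0=1, N1=1, N2=0 → 0; observed 0. Eliminates N2 stuck-at-1.
Only N1 stuck-at-0 is consistent with every test.

N1 stuck-at-0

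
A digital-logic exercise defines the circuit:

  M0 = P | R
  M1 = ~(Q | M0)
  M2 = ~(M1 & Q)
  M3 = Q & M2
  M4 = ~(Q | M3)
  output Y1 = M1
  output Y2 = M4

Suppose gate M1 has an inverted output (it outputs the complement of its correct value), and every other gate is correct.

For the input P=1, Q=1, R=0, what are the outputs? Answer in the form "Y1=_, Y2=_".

Y1=1, Y2=0

Propagate with M1 forced: M0=1, M1=1 [inverted output], M2=0, M3=0, M4=0.
So the outputs are Y1=1, Y2=0. (Without the fault they would be Y1=0, Y2=0.)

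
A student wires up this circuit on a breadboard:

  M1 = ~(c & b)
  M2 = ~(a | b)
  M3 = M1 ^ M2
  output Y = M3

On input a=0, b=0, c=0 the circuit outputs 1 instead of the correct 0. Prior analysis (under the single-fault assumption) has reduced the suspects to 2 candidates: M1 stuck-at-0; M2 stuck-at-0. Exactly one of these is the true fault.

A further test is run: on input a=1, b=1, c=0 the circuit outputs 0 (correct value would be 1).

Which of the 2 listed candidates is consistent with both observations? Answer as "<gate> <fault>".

M1 stuck-at-0

Evaluate each candidate on input a=1, b=1, c=0:
  M1 stuck-at-0: M1=0 [stuck-at-0], M2=0, M3=0 → 0 — matches
  M2 stuck-at-0: M1=1, M2=0 [stuck-at-0], M3=1 → 1 — eliminated
Only M1 stuck-at-0 reproduces the observed 0.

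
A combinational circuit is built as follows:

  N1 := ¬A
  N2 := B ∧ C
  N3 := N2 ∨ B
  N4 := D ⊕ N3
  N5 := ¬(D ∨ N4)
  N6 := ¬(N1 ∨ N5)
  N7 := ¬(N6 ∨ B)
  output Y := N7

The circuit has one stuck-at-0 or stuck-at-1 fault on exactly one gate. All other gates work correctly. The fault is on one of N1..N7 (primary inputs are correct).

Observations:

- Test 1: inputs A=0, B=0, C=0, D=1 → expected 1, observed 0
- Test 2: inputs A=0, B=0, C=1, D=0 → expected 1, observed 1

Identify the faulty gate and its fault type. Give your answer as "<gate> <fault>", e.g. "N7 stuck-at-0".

Fault-free values for test 1 (A=0, B=0, C=0, D=1): N1=1, N2=0, N3=0, N4=1, N5=0, N6=0, N7=1, giving Y=1. Observed 0.
Test 1: faults giving observed 0 are {N1 stuck-at-0, N6 stuck-at-1, N7 stuck-at-0}.
Test 2 (A=0, B=0, C=1, D=0): fault-free N1=1, N2=0, N3=0, N4=0, N5=1, N6=0, N7=1 → 1; observed 1. Eliminates N6 stuck-at-1, N7 stuck-at-0.
Only N1 stuck-at-0 is consistent with every test.

N1 stuck-at-0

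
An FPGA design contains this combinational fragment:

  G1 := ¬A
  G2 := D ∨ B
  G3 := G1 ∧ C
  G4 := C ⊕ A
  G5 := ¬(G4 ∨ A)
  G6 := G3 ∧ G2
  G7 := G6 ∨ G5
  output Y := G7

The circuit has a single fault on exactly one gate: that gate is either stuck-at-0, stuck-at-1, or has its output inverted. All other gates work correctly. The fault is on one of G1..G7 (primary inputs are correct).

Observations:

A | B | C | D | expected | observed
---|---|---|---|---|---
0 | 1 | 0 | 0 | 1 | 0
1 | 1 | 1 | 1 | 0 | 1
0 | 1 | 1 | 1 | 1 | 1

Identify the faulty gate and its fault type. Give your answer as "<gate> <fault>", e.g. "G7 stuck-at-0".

Fault-free values for test 1 (A=0, B=1, C=0, D=0): G1=1, G2=1, G3=0, G4=0, G5=1, G6=0, G7=1, giving Y=1. Observed 0.
Test 1: faults giving observed 0 are {G4 stuck-at-1, G4 inverted output, G5 stuck-at-0, G5 inverted output, G7 stuck-at-0, G7 inverted output}.
Test 2 (A=1, B=1, C=1, D=1): fault-free G1=0, G2=1, G3=0, G4=0, G5=0, G6=0, G7=0 → 0; observed 1. Eliminates G4 stuck-at-1, G4 inverted output, G5 stuck-at-0, G7 stuck-at-0.
Test 3 (A=0, B=1, C=1, D=1): fault-free G1=1, G2=1, G3=1, G4=1, G5=0, G6=1, G7=1 → 1; observed 1. Eliminates G7 inverted output.
Only G5 inverted output is consistent with every test.

G5 inverted output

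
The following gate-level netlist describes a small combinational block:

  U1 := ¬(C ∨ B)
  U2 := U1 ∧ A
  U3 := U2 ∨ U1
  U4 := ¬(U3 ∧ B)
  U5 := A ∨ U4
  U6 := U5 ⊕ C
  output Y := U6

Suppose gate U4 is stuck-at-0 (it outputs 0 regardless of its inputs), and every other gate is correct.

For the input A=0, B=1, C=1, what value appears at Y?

Propagate with U4 forced: U1=0, U2=0, U3=0, U4=0 [stuck-at-0], U5=0, U6=1.
So Y = 1. (Without the fault it would be 0.)

1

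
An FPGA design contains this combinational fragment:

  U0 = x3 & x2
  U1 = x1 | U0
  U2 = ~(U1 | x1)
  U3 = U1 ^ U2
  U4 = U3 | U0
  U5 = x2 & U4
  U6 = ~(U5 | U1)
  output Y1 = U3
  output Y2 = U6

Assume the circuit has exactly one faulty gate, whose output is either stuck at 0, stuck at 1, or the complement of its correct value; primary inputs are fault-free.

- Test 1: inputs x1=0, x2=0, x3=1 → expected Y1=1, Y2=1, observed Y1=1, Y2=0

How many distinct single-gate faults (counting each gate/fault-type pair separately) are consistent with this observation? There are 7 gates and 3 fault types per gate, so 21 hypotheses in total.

8

Fault-free: U0=0, U1=0, U2=1, U3=1, U4=1, U5=0, U6=1 → Y1=1, Y2=1. Observed Y1=1, Y2=0.
  U0: stuck-at-1, inverted output ✓; others ✗
  U1: stuck-at-1, inverted output ✓; others ✗
  U2: none of the 3 fault types match ✗
  U3: none of the 3 fault types match ✗
  U4: none of the 3 fault types match ✗
  U5: stuck-at-1, inverted output ✓; others ✗
  U6: stuck-at-0, inverted output ✓; others ✗
Consistent faults: {U0 stuck-at-1, U0 inverted output, U1 stuck-at-1, U1 inverted output, U5 stuck-at-1, U5 inverted output, U6 stuck-at-0, U6 inverted output} — 8 in all.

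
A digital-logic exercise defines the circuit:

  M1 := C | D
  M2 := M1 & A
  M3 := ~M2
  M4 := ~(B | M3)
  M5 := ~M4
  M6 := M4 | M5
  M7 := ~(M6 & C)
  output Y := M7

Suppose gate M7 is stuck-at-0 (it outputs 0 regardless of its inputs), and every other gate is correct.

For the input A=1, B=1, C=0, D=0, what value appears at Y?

0

Propagate with M7 forced: M1=0, M2=0, M3=1, M4=0, M5=1, M6=1, M7=0 [stuck-at-0].
So Y = 0. (Without the fault it would be 1.)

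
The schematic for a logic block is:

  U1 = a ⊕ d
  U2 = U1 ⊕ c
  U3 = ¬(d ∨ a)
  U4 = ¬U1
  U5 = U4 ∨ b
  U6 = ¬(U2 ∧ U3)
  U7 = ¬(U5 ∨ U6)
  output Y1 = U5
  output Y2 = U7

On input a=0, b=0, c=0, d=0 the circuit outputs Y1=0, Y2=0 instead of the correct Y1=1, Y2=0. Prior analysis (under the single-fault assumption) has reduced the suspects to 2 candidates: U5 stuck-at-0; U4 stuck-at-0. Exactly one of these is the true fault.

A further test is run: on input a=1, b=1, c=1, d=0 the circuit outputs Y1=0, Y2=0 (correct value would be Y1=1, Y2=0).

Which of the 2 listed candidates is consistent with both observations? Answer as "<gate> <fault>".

Evaluate each candidate on input a=1, b=1, c=1, d=0:
  U5 stuck-at-0: U1=1, U2=0, U3=0, U4=0, U5=0 [stuck-at-0], U6=1, U7=0 → Y1=0, Y2=0 — matches
  U4 stuck-at-0: U1=1, U2=0, U3=0, U4=0 [stuck-at-0], U5=1, U6=1, U7=0 → Y1=1, Y2=0 — eliminated
Only U5 stuck-at-0 reproduces the observed Y1=0, Y2=0.

U5 stuck-at-0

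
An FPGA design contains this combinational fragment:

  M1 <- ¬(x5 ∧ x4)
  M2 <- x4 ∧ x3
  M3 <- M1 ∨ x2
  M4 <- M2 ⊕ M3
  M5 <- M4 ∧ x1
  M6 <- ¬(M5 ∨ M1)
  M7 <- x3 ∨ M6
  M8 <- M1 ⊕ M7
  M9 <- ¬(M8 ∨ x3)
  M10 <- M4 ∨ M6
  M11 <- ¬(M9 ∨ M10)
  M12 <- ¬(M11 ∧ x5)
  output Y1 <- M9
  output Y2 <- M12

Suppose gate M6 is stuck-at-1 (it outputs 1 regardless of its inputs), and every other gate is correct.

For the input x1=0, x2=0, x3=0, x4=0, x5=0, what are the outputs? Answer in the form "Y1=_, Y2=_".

Y1=1, Y2=1

Propagate with M6 forced: M1=1, M2=0, M3=1, M4=1, M5=0, M6=1 [stuck-at-1], M7=1, M8=0, M9=1, M10=1, M11=0, M12=1.
So the outputs are Y1=1, Y2=1. (Without the fault they would be Y1=0, Y2=1.)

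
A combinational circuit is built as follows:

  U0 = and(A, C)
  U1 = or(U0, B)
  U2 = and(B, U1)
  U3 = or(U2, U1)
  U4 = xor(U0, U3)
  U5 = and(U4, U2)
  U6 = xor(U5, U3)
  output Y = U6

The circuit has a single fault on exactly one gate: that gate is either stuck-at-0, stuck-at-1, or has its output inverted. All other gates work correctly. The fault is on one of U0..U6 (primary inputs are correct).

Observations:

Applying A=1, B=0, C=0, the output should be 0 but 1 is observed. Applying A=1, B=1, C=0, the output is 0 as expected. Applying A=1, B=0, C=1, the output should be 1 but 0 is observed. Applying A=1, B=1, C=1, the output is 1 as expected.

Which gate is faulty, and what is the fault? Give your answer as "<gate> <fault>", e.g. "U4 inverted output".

U3 inverted output

Fault-free values for test 1 (A=1, B=0, C=0): U0=0, U1=0, U2=0, U3=0, U4=0, U5=0, U6=0, giving Y=0. Observed 1.
Test 1: faults giving observed 1 are {U0 stuck-at-1, U0 inverted output, U1 stuck-at-1, U1 inverted output, U3 stuck-at-1, U3 inverted output, U5 stuck-at-1, U5 inverted output, U6 stuck-at-1, U6 inverted output}.
Test 2 (A=1, B=1, C=0): fault-free U0=0, U1=1, U2=1, U3=1, U4=1, U5=1, U6=0 → 0; observed 0. Eliminates U0 stuck-at-1, U0 inverted output, U5 inverted output, U6 stuck-at-1, U6 inverted output.
Test 3 (A=1, B=0, C=1): fault-free U0=1, U1=1, U2=0, U3=1, U4=0, U5=0, U6=1 → 1; observed 0. Eliminates U1 stuck-at-1, U3 stuck-at-1.
Test 4 (A=1, B=1, C=1): fault-free U0=1, U1=1, U2=1, U3=1, U4=0, U5=0, U6=1 → 1; observed 1. Eliminates U1 inverted output, U5 stuck-at-1.
Only U3 inverted output is consistent with every test.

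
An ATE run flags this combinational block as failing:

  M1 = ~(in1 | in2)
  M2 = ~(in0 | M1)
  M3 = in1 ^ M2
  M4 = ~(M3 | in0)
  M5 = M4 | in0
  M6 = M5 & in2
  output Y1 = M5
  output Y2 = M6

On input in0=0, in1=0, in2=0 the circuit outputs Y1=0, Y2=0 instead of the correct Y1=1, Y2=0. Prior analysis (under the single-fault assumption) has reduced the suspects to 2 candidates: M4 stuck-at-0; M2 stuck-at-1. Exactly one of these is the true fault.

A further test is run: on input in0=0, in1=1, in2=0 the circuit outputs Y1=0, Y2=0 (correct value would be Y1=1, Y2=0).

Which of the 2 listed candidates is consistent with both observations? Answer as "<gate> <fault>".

Evaluate each candidate on input in0=0, in1=1, in2=0:
  M4 stuck-at-0: M1=0, M2=1, M3=0, M4=0 [stuck-at-0], M5=0, M6=0 → Y1=0, Y2=0 — matches
  M2 stuck-at-1: M1=0, M2=1 [stuck-at-1], M3=0, M4=1, M5=1, M6=0 → Y1=1, Y2=0 — eliminated
Only M4 stuck-at-0 reproduces the observed Y1=0, Y2=0.

M4 stuck-at-0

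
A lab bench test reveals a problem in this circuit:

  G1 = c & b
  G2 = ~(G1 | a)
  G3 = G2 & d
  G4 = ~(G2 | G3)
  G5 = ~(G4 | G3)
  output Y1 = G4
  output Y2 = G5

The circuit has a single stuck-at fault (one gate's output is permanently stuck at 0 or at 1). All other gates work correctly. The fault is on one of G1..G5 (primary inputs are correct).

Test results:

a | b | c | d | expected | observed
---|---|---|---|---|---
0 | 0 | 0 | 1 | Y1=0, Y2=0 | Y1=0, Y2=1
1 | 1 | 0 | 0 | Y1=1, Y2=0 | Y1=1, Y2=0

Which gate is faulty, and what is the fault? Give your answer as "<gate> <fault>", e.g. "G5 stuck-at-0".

Fault-free values for test 1 (a=0, b=0, c=0, d=1): G1=0, G2=1, G3=1, G4=0, G5=0, giving Y1=0, Y2=0. Observed Y1=0, Y2=1.
Test 1: faults giving observed Y1=0, Y2=1 are {G3 stuck-at-0, G5 stuck-at-1}.
Test 2 (a=1, b=1, c=0, d=0): fault-free G1=0, G2=0, G3=0, G4=1, G5=0 → Y1=1, Y2=0; observed Y1=1, Y2=0. Eliminates G5 stuck-at-1.
Only G3 stuck-at-0 is consistent with every test.

G3 stuck-at-0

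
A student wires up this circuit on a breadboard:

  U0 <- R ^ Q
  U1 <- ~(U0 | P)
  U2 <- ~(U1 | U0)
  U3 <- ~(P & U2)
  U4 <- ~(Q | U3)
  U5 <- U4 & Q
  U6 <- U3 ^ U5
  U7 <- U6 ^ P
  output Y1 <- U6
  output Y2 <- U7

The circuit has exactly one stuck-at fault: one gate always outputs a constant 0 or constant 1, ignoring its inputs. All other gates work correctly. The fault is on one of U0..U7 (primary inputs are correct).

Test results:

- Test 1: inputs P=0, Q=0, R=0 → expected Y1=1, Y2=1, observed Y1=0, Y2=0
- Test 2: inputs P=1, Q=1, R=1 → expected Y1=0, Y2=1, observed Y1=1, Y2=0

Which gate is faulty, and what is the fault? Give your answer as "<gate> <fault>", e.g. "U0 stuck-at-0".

Fault-free values for test 1 (P=0, Q=0, R=0): U0=0, U1=1, U2=0, U3=1, U4=0, U5=0, U6=1, U7=1, giving Y1=1, Y2=1. Observed Y1=0, Y2=0.
Test 1: faults giving observed Y1=0, Y2=0 are {U3 stuck-at-0, U5 stuck-at-1, U6 stuck-at-0}.
Test 2 (P=1, Q=1, R=1): fault-free U0=0, U1=0, U2=1, U3=0, U4=0, U5=0, U6=0, U7=1 → Y1=0, Y2=1; observed Y1=1, Y2=0. Eliminates U3 stuck-at-0, U6 stuck-at-0.
Only U5 stuck-at-1 is consistent with every test.

U5 stuck-at-1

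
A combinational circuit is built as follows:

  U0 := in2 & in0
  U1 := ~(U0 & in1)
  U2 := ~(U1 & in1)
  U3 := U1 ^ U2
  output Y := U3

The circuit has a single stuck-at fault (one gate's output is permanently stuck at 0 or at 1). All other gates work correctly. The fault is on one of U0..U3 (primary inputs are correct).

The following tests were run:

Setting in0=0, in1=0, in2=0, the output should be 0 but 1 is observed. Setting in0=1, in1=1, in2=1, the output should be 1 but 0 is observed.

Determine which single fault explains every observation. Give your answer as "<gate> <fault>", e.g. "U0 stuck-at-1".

Fault-free values for test 1 (in0=0, in1=0, in2=0): U0=0, U1=1, U2=1, U3=0, giving Y=0. Observed 1.
Test 1: faults giving observed 1 are {U1 stuck-at-0, U2 stuck-at-0, U3 stuck-at-1}.
Test 2 (in0=1, in1=1, in2=1): fault-free U0=1, U1=0, U2=1, U3=1 → 1; observed 0. Eliminates U1 stuck-at-0, U3 stuck-at-1.
Only U2 stuck-at-0 is consistent with every test.

U2 stuck-at-0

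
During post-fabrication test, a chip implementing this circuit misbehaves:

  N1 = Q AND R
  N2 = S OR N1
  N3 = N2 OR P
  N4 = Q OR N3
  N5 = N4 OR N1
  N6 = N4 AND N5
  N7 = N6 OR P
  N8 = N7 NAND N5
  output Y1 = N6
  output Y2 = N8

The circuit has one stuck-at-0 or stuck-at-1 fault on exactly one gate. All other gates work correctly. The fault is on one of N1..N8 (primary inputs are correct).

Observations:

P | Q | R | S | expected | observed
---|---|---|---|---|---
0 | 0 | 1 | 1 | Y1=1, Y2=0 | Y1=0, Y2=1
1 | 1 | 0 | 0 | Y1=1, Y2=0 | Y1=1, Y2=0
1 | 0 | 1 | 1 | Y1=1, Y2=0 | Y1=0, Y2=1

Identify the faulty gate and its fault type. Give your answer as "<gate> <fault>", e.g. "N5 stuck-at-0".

N3 stuck-at-0

Fault-free values for test 1 (P=0, Q=0, R=1, S=1): N1=0, N2=1, N3=1, N4=1, N5=1, N6=1, N7=1, N8=0, giving Y1=1, Y2=0. Observed Y1=0, Y2=1.
Test 1: faults giving observed Y1=0, Y2=1 are {N2 stuck-at-0, N3 stuck-at-0, N4 stuck-at-0, N5 stuck-at-0, N6 stuck-at-0}.
Test 2 (P=1, Q=1, R=0, S=0): fault-free N1=0, N2=0, N3=1, N4=1, N5=1, N6=1, N7=1, N8=0 → Y1=1, Y2=0; observed Y1=1, Y2=0. Eliminates N4 stuck-at-0, N5 stuck-at-0, N6 stuck-at-0.
Test 3 (P=1, Q=0, R=1, S=1): fault-free N1=0, N2=1, N3=1, N4=1, N5=1, N6=1, N7=1, N8=0 → Y1=1, Y2=0; observed Y1=0, Y2=1. Eliminates N2 stuck-at-0.
Only N3 stuck-at-0 is consistent with every test.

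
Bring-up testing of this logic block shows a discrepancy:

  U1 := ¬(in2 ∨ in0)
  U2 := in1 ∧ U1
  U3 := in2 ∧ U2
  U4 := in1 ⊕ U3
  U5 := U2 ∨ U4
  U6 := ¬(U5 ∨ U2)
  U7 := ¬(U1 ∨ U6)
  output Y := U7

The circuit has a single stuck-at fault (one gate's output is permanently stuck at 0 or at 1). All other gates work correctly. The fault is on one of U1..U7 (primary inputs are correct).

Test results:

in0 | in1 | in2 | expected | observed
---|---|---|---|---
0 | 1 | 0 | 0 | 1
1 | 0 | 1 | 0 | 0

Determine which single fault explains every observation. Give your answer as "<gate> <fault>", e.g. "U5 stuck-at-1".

Fault-free values for test 1 (in0=0, in1=1, in2=0): U1=1, U2=1, U3=0, U4=1, U5=1, U6=0, U7=0, giving Y=0. Observed 1.
Test 1: faults giving observed 1 are {U1 stuck-at-0, U7 stuck-at-1}.
Test 2 (in0=1, in1=0, in2=1): fault-free U1=0, U2=0, U3=0, U4=0, U5=0, U6=1, U7=0 → 0; observed 0. Eliminates U7 stuck-at-1.
Only U1 stuck-at-0 is consistent with every test.

U1 stuck-at-0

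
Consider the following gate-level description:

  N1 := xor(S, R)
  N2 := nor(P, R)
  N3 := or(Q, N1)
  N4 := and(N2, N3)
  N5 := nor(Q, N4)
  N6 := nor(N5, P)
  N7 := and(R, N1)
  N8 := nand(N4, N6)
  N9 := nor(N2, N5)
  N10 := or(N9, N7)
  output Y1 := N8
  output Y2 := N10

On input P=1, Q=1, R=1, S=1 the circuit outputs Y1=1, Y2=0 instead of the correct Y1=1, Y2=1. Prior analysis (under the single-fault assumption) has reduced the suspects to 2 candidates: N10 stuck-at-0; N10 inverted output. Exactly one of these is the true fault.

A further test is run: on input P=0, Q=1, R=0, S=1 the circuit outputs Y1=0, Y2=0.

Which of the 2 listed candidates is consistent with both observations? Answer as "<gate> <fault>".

Evaluate each candidate on input P=0, Q=1, R=0, S=1:
  N10 stuck-at-0: N1=1, N2=1, N3=1, N4=1, N5=0, N6=1, N7=0, N8=0, N9=0, N10=0 [stuck-at-0] → Y1=0, Y2=0 — matches
  N10 inverted output: N1=1, N2=1, N3=1, N4=1, N5=0, N6=1, N7=0, N8=0, N9=0, N10=1 [inverted output] → Y1=0, Y2=1 — eliminated
Only N10 stuck-at-0 reproduces the observed Y1=0, Y2=0.

N10 stuck-at-0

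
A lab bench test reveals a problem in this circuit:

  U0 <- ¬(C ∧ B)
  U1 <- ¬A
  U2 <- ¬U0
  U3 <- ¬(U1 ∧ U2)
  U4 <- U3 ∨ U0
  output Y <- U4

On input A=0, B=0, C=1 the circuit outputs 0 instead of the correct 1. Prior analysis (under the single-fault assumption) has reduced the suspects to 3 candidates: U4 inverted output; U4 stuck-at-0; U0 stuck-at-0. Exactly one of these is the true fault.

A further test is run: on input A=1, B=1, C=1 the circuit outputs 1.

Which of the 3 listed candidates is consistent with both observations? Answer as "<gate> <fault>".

U0 stuck-at-0

Evaluate each candidate on input A=1, B=1, C=1:
  U4 inverted output: U0=0, U1=0, U2=1, U3=1, U4=0 [inverted output] → 0 — eliminated
  U4 stuck-at-0: U0=0, U1=0, U2=1, U3=1, U4=0 [stuck-at-0] → 0 — eliminated
  U0 stuck-at-0: U0=0 [stuck-at-0], U1=0, U2=1, U3=1, U4=1 → 1 — matches
Only U0 stuck-at-0 reproduces the observed 1.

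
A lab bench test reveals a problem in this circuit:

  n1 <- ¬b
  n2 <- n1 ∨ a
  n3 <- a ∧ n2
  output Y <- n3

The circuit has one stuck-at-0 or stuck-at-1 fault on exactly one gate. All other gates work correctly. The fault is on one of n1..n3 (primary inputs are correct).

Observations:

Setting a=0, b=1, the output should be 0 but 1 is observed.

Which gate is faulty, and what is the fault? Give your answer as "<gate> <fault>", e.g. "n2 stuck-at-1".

n3 stuck-at-1

Fault-free values for test 1 (a=0, b=1): n1=0, n2=0, n3=0, giving Y=0. Observed 1.
Test 1: faults giving observed 1 are {n3 stuck-at-1}.
Only n3 stuck-at-1 is consistent with every test.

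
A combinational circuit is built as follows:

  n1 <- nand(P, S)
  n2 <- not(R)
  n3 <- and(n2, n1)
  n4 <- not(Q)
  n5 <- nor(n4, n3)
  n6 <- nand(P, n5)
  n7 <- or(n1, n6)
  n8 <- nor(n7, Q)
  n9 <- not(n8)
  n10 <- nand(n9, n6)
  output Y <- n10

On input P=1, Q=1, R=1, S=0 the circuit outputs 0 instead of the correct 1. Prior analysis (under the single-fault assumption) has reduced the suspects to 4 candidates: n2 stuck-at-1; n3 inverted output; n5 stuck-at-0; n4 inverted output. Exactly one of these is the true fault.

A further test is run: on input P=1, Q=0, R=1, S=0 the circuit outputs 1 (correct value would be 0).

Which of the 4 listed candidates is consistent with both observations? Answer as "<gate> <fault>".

Evaluate each candidate on input P=1, Q=0, R=1, S=0:
  n2 stuck-at-1: n1=1, n2=1 [stuck-at-1], n3=1, n4=1, n5=0, n6=1, n7=1, n8=0, n9=1, n10=0 → 0 — eliminated
  n3 inverted output: n1=1, n2=0, n3=1 [inverted output], n4=1, n5=0, n6=1, n7=1, n8=0, n9=1, n10=0 → 0 — eliminated
  n5 stuck-at-0: n1=1, n2=0, n3=0, n4=1, n5=0 [stuck-at-0], n6=1, n7=1, n8=0, n9=1, n10=0 → 0 — eliminated
  n4 inverted output: n1=1, n2=0, n3=0, n4=0 [inverted output], n5=1, n6=0, n7=1, n8=0, n9=1, n10=1 → 1 — matches
Only n4 inverted output reproduces the observed 1.

n4 inverted output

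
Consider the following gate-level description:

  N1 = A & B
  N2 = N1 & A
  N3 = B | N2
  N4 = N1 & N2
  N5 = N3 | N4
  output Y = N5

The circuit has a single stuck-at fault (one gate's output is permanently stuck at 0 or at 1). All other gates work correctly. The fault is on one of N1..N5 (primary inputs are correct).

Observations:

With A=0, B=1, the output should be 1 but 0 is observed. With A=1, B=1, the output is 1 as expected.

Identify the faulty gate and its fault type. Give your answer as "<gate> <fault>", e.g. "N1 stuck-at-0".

Fault-free values for test 1 (A=0, B=1): N1=0, N2=0, N3=1, N4=0, N5=1, giving Y=1. Observed 0.
Test 1: faults giving observed 0 are {N3 stuck-at-0, N5 stuck-at-0}.
Test 2 (A=1, B=1): fault-free N1=1, N2=1, N3=1, N4=1, N5=1 → 1; observed 1. Eliminates N5 stuck-at-0.
Only N3 stuck-at-0 is consistent with every test.

N3 stuck-at-0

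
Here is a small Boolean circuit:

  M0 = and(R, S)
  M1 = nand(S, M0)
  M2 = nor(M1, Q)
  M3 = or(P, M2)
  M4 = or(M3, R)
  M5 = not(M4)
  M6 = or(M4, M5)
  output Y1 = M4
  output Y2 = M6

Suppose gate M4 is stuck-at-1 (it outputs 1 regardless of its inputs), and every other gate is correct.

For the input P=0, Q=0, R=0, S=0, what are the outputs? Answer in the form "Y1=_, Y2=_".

Y1=1, Y2=1

Propagate with M4 forced: M0=0, M1=1, M2=0, M3=0, M4=1 [stuck-at-1], M5=0, M6=1.
So the outputs are Y1=1, Y2=1. (Without the fault they would be Y1=0, Y2=1.)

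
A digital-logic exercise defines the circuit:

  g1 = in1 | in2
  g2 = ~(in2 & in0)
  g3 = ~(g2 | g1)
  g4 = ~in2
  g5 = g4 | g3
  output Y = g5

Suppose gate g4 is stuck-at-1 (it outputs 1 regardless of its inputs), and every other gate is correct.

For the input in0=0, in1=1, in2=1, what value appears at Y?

Propagate with g4 forced: g1=1, g2=1, g3=0, g4=1 [stuck-at-1], g5=1.
So Y = 1. (Without the fault it would be 0.)

1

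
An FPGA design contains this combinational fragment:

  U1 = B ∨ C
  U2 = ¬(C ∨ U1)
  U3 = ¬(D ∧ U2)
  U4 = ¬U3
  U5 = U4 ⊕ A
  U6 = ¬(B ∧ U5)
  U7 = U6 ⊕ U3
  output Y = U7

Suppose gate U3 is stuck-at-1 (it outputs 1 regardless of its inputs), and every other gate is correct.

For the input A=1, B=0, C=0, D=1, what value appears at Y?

Propagate with U3 forced: U1=0, U2=1, U3=1 [stuck-at-1], U4=0, U5=1, U6=1, U7=0.
So Y = 0. (Without the fault it would be 1.)

0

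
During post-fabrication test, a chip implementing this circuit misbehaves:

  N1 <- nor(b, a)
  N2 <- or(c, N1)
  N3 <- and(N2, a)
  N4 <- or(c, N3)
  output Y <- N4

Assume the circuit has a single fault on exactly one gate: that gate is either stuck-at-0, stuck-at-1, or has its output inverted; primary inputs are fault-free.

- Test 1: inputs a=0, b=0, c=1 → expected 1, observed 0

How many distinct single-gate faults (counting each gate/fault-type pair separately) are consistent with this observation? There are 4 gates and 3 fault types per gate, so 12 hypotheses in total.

Fault-free: N1=1, N2=1, N3=0, N4=1 → 1. Observed 0.
  N1 stuck-at-0: output 1 ✗
  N1 stuck-at-1: output 1 ✗
  N1 inverted output: output 1 ✗
  N2 stuck-at-0: output 1 ✗
  N2 stuck-at-1: output 1 ✗
  N2 inverted output: output 1 ✗
  N3 stuck-at-0: output 1 ✗
  N3 stuck-at-1: output 1 ✗
  N3 inverted output: output 1 ✗
  N4 stuck-at-0: output 0 ✓
  N4 stuck-at-1: output 1 ✗
  N4 inverted output: output 0 ✓
Consistent faults: {N4 stuck-at-0, N4 inverted output} — 2 in all.

2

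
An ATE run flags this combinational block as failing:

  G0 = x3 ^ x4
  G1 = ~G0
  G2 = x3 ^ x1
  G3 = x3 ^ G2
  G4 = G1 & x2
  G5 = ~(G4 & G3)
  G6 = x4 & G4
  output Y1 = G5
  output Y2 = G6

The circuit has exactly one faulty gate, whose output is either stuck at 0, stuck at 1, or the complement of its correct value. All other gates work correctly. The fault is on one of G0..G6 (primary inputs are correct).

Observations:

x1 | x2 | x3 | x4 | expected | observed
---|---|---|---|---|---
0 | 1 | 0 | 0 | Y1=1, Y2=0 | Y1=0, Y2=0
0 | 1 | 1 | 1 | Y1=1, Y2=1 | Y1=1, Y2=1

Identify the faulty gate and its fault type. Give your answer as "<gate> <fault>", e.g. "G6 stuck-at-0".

G2 stuck-at-1

Fault-free values for test 1 (x1=0, x2=1, x3=0, x4=0): G0=0, G1=1, G2=0, G3=0, G4=1, G5=1, G6=0, giving Y1=1, Y2=0. Observed Y1=0, Y2=0.
Test 1: faults giving observed Y1=0, Y2=0 are {G2 stuck-at-1, G2 inverted output, G3 stuck-at-1, G3 inverted output, G5 stuck-at-0, G5 inverted output}.
Test 2 (x1=0, x2=1, x3=1, x4=1): fault-free G0=0, G1=1, G2=1, G3=0, G4=1, G5=1, G6=1 → Y1=1, Y2=1; observed Y1=1, Y2=1. Eliminates G2 inverted output, G3 stuck-at-1, G3 inverted output, G5 stuck-at-0, G5 inverted output.
Only G2 stuck-at-1 is consistent with every test.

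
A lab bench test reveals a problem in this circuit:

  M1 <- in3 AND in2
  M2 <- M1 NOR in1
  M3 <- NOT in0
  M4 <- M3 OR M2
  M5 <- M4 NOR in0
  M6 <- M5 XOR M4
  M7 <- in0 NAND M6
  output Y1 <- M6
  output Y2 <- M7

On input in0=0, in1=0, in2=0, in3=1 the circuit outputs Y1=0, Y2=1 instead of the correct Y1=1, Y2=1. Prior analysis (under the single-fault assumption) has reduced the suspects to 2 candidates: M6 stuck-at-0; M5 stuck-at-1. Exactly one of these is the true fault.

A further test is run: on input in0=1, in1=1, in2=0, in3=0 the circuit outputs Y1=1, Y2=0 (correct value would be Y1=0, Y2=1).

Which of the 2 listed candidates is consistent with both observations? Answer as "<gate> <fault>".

M5 stuck-at-1

Evaluate each candidate on input in0=1, in1=1, in2=0, in3=0:
  M6 stuck-at-0: M1=0, M2=0, M3=0, M4=0, M5=0, M6=0 [stuck-at-0], M7=1 → Y1=0, Y2=1 — eliminated
  M5 stuck-at-1: M1=0, M2=0, M3=0, M4=0, M5=1 [stuck-at-1], M6=1, M7=0 → Y1=1, Y2=0 — matches
Only M5 stuck-at-1 reproduces the observed Y1=1, Y2=0.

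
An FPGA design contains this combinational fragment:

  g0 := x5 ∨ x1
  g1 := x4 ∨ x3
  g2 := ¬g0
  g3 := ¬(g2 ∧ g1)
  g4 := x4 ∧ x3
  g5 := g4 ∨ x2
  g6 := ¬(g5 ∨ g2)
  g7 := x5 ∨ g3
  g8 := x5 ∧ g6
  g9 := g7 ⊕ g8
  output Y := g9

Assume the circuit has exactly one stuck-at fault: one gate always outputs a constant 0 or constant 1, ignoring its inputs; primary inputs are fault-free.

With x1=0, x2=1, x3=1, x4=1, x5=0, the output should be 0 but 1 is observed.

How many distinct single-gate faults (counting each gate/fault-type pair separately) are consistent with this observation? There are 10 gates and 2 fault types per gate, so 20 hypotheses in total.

7

Fault-free: g0=0, g1=1, g2=1, g3=0, g4=1, g5=1, g6=0, g7=0, g8=0, g9=0 → 0. Observed 1.
  g0: stuck-at-1 ✓; others ✗
  g1: stuck-at-0 ✓; others ✗
  g2: stuck-at-0 ✓; others ✗
  g3: stuck-at-1 ✓; others ✗
  g4: none of the 2 fault types match ✗
  g5: none of the 2 fault types match ✗
  g6: none of the 2 fault types match ✗
  g7: stuck-at-1 ✓; others ✗
  g8: stuck-at-1 ✓; others ✗
  g9: stuck-at-1 ✓; others ✗
Consistent faults: {g0 stuck-at-1, g1 stuck-at-0, g2 stuck-at-0, g3 stuck-at-1, g7 stuck-at-1, g8 stuck-at-1, g9 stuck-at-1} — 7 in all.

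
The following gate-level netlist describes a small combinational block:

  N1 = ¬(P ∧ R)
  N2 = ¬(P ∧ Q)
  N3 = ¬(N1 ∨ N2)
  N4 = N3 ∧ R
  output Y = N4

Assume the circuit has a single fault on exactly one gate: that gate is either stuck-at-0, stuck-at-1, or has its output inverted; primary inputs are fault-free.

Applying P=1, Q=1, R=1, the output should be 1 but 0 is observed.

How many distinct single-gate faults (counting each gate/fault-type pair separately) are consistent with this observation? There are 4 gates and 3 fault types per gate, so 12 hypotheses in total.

Fault-free: N1=0, N2=0, N3=1, N4=1 → 1. Observed 0.
  N1 stuck-at-0: output 1 ✗
  N1 stuck-at-1: output 0 ✓
  N1 inverted output: output 0 ✓
  N2 stuck-at-0: output 1 ✗
  N2 stuck-at-1: output 0 ✓
  N2 inverted output: output 0 ✓
  N3 stuck-at-0: output 0 ✓
  N3 stuck-at-1: output 1 ✗
  N3 inverted output: output 0 ✓
  N4 stuck-at-0: output 0 ✓
  N4 stuck-at-1: output 1 ✗
  N4 inverted output: output 0 ✓
Consistent faults: {N1 stuck-at-1, N1 inverted output, N2 stuck-at-1, N2 inverted output, N3 stuck-at-0, N3 inverted output, N4 stuck-at-0, N4 inverted output} — 8 in all.

8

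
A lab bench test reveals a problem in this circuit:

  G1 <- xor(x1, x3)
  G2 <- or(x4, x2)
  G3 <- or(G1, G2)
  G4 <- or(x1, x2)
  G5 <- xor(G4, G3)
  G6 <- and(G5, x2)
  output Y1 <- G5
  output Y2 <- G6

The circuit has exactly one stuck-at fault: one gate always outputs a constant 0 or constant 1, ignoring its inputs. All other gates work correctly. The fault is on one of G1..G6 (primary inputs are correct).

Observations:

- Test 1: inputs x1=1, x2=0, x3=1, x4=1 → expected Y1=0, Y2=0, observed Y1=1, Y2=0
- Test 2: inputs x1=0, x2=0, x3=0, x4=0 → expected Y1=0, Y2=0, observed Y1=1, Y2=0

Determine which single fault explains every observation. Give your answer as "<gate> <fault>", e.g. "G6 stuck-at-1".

Fault-free values for test 1 (x1=1, x2=0, x3=1, x4=1): G1=0, G2=1, G3=1, G4=1, G5=0, G6=0, giving Y1=0, Y2=0. Observed Y1=1, Y2=0.
Test 1: faults giving observed Y1=1, Y2=0 are {G2 stuck-at-0, G3 stuck-at-0, G4 stuck-at-0, G5 stuck-at-1}.
Test 2 (x1=0, x2=0, x3=0, x4=0): fault-free G1=0, G2=0, G3=0, G4=0, G5=0, G6=0 → Y1=0, Y2=0; observed Y1=1, Y2=0. Eliminates G2 stuck-at-0, G3 stuck-at-0, G4 stuck-at-0.
Only G5 stuck-at-1 is consistent with every test.

G5 stuck-at-1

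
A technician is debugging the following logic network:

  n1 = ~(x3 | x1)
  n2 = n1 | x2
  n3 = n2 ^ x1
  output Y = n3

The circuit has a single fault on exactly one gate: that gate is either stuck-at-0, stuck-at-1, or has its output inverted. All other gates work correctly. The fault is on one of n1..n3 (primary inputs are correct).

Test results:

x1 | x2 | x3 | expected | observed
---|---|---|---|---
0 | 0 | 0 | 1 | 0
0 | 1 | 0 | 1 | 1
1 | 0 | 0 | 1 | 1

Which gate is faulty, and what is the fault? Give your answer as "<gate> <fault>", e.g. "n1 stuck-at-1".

Fault-free values for test 1 (x1=0, x2=0, x3=0): n1=1, n2=1, n3=1, giving Y=1. Observed 0.
Test 1: faults giving observed 0 are {n1 stuck-at-0, n1 inverted output, n2 stuck-at-0, n2 inverted output, n3 stuck-at-0, n3 inverted output}.
Test 2 (x1=0, x2=1, x3=0): fault-free n1=1, n2=1, n3=1 → 1; observed 1. Eliminates n2 stuck-at-0, n2 inverted output, n3 stuck-at-0, n3 inverted output.
Test 3 (x1=1, x2=0, x3=0): fault-free n1=0, n2=0, n3=1 → 1; observed 1. Eliminates n1 inverted output.
Only n1 stuck-at-0 is consistent with every test.

n1 stuck-at-0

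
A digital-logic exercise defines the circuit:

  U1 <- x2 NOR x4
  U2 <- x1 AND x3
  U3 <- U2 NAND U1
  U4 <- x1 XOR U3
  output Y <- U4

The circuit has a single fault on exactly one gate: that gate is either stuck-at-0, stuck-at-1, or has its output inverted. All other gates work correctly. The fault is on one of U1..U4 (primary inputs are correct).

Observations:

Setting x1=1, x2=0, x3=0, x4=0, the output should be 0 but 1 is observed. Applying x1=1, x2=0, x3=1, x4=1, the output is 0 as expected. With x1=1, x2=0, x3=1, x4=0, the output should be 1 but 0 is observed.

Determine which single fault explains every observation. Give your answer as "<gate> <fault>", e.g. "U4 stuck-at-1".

Fault-free values for test 1 (x1=1, x2=0, x3=0, x4=0): U1=1, U2=0, U3=1, U4=0, giving Y=0. Observed 1.
Test 1: faults giving observed 1 are {U2 stuck-at-1, U2 inverted output, U3 stuck-at-0, U3 inverted output, U4 stuck-at-1, U4 inverted output}.
Test 2 (x1=1, x2=0, x3=1, x4=1): fault-free U1=0, U2=1, U3=1, U4=0 → 0; observed 0. Eliminates U3 stuck-at-0, U3 inverted output, U4 stuck-at-1, U4 inverted output.
Test 3 (x1=1, x2=0, x3=1, x4=0): fault-free U1=1, U2=1, U3=0, U4=1 → 1; observed 0. Eliminates U2 stuck-at-1.
Only U2 inverted output is consistent with every test.

U2 inverted output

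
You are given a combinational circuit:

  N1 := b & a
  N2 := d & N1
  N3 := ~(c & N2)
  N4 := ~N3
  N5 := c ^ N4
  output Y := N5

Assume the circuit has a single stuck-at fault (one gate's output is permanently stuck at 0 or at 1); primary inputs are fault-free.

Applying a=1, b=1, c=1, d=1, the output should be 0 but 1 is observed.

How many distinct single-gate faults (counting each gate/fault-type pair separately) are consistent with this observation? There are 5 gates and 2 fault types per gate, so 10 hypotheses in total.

Fault-free: N1=1, N2=1, N3=0, N4=1, N5=0 → 0. Observed 1.
  N1 stuck-at-0: output 1 ✓
  N1 stuck-at-1: output 0 ✗
  N2 stuck-at-0: output 1 ✓
  N2 stuck-at-1: output 0 ✗
  N3 stuck-at-0: output 0 ✗
  N3 stuck-at-1: output 1 ✓
  N4 stuck-at-0: output 1 ✓
  N4 stuck-at-1: output 0 ✗
  N5 stuck-at-0: output 0 ✗
  N5 stuck-at-1: output 1 ✓
Consistent faults: {N1 stuck-at-0, N2 stuck-at-0, N3 stuck-at-1, N4 stuck-at-0, N5 stuck-at-1} — 5 in all.

5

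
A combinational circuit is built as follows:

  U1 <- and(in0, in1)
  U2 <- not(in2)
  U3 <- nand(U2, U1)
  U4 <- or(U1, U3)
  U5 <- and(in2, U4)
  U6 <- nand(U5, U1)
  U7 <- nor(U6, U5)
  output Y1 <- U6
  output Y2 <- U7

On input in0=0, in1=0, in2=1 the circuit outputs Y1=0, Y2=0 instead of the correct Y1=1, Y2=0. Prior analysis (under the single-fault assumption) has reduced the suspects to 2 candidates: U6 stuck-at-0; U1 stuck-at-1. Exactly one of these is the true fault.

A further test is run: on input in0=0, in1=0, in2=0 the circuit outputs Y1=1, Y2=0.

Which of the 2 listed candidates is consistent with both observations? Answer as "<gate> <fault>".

Evaluate each candidate on input in0=0, in1=0, in2=0:
  U6 stuck-at-0: U1=0, U2=1, U3=1, U4=1, U5=0, U6=0 [stuck-at-0], U7=1 → Y1=0, Y2=1 — eliminated
  U1 stuck-at-1: U1=1 [stuck-at-1], U2=1, U3=0, U4=1, U5=0, U6=1, U7=0 → Y1=1, Y2=0 — matches
Only U1 stuck-at-1 reproduces the observed Y1=1, Y2=0.

U1 stuck-at-1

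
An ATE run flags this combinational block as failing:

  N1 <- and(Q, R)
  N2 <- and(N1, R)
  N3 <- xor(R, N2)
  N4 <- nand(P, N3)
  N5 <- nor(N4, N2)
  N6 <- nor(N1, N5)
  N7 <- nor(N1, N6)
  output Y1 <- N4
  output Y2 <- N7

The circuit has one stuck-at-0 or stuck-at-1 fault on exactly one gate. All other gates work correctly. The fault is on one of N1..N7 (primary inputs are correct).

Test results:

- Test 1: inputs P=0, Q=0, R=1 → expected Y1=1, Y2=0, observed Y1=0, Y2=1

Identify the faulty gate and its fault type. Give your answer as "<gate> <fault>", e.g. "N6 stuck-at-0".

Fault-free values for test 1 (P=0, Q=0, R=1): N1=0, N2=0, N3=1, N4=1, N5=0, N6=1, N7=0, giving Y1=1, Y2=0. Observed Y1=0, Y2=1.
Test 1: faults giving observed Y1=0, Y2=1 are {N4 stuck-at-0}.
Only N4 stuck-at-0 is consistent with every test.

N4 stuck-at-0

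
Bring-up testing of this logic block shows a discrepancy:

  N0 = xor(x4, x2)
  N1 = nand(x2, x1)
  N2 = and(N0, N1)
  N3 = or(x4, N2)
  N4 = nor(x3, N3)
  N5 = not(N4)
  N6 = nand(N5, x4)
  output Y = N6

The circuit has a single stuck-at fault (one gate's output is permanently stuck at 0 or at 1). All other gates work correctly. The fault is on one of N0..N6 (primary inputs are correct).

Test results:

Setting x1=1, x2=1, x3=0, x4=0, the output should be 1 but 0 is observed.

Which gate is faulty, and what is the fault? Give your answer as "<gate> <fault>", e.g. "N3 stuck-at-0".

N6 stuck-at-0

Fault-free values for test 1 (x1=1, x2=1, x3=0, x4=0): N0=1, N1=0, N2=0, N3=0, N4=1, N5=0, N6=1, giving Y=1. Observed 0.
Test 1: faults giving observed 0 are {N6 stuck-at-0}.
Only N6 stuck-at-0 is consistent with every test.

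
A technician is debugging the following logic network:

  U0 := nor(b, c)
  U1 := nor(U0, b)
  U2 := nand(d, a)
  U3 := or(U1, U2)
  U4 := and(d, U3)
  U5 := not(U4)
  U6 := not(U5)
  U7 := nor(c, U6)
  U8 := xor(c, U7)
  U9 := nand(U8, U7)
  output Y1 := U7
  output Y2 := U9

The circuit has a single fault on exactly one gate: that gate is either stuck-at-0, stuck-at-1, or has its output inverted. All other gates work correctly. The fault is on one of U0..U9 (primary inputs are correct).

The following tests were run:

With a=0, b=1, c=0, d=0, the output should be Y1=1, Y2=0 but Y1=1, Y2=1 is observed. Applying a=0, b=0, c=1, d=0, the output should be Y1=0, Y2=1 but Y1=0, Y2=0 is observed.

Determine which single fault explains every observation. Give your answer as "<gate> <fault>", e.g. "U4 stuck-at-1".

Fault-free values for test 1 (a=0, b=1, c=0, d=0): U0=0, U1=0, U2=1, U3=1, U4=0, U5=1, U6=0, U7=1, U8=1, U9=0, giving Y1=1, Y2=0. Observed Y1=1, Y2=1.
Test 1: faults giving observed Y1=1, Y2=1 are {U8 stuck-at-0, U8 inverted output, U9 stuck-at-1, U9 inverted output}.
Test 2 (a=0, b=0, c=1, d=0): fault-free U0=0, U1=1, U2=1, U3=1, U4=0, U5=1, U6=0, U7=0, U8=1, U9=1 → Y1=0, Y2=1; observed Y1=0, Y2=0. Eliminates U8 stuck-at-0, U8 inverted output, U9 stuck-at-1.
Only U9 inverted output is consistent with every test.

U9 inverted output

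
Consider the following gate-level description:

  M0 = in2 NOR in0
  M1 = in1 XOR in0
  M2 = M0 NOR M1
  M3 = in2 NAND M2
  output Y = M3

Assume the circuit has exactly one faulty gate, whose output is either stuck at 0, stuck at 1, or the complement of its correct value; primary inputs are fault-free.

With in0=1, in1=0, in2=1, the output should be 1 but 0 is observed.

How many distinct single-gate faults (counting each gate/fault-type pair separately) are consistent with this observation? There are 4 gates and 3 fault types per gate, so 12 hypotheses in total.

6

Fault-free: M0=0, M1=1, M2=0, M3=1 → 1. Observed 0.
  M0 stuck-at-0: output 1 ✗
  M0 stuck-at-1: output 1 ✗
  M0 inverted output: output 1 ✗
  M1 stuck-at-0: output 0 ✓
  M1 stuck-at-1: output 1 ✗
  M1 inverted output: output 0 ✓
  M2 stuck-at-0: output 1 ✗
  M2 stuck-at-1: output 0 ✓
  M2 inverted output: output 0 ✓
  M3 stuck-at-0: output 0 ✓
  M3 stuck-at-1: output 1 ✗
  M3 inverted output: output 0 ✓
Consistent faults: {M1 stuck-at-0, M1 inverted output, M2 stuck-at-1, M2 inverted output, M3 stuck-at-0, M3 inverted output} — 6 in all.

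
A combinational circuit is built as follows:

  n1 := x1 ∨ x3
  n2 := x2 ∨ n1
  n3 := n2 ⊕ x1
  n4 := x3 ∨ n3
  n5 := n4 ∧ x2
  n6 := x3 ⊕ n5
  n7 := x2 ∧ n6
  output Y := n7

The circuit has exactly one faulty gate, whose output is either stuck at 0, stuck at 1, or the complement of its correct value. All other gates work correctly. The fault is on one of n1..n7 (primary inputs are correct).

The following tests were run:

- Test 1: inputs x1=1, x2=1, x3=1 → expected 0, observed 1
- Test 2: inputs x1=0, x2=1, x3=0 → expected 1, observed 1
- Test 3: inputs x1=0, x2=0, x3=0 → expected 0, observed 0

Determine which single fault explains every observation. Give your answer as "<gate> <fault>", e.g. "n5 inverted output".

n6 stuck-at-1

Fault-free values for test 1 (x1=1, x2=1, x3=1): n1=1, n2=1, n3=0, n4=1, n5=1, n6=0, n7=0, giving Y=0. Observed 1.
Test 1: faults giving observed 1 are {n4 stuck-at-0, n4 inverted output, n5 stuck-at-0, n5 inverted output, n6 stuck-at-1, n6 inverted output, n7 stuck-at-1, n7 inverted output}.
Test 2 (x1=0, x2=1, x3=0): fault-free n1=0, n2=1, n3=1, n4=1, n5=1, n6=1, n7=1 → 1; observed 1. Eliminates n4 stuck-at-0, n4 inverted output, n5 stuck-at-0, n5 inverted output, n6 inverted output, n7 inverted output.
Test 3 (x1=0, x2=0, x3=0): fault-free n1=0, n2=0, n3=0, n4=0, n5=0, n6=0, n7=0 → 0; observed 0. Eliminates n7 stuck-at-1.
Only n6 stuck-at-1 is consistent with every test.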